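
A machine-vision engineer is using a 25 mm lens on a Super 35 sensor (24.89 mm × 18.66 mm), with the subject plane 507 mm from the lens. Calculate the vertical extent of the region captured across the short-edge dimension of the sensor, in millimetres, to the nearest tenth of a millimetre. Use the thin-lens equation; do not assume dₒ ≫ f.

Similar triangles through the lens centre give W/dₒ = h/dᵢ; with 1/f = 1/dₒ + 1/dᵢ this gives W = h·(dₒ − f)/f.
W = 18.66 mm × (507 − 25) / 25 = 18.66 × 19.2800 ≈ 359.765 mm.

359.8 mm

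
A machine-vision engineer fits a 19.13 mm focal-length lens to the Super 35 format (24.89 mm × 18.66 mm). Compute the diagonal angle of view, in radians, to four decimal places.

1.3653 rad

Sensor diagonal = √(24.89² + 18.66²) = √967.7077 ≈ 31.1080 mm.
Angle of view α = 2·arctan(d/2f) with d = 31.1080 mm and f = 19.13 mm.
d/2f = 0.81307; arctan(0.81307) ≈ 0.6827 rad, so α ≈ 1.3653 rad.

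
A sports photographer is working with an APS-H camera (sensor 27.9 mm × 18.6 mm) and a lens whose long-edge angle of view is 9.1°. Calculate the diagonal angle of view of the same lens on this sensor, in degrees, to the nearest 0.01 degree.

10.93°

From the long-edge AOV: f = 27.9 / (2·tan(4.55°)) = 27.9 / 0.15916 ≈ 175.2957 mm.
Sensor diagonal = √(27.9² + 18.6²) = √1124.3700 ≈ 33.5316 mm.
Diagonal AOV = 2·arctan(33.5316 / (2 × 175.2957)) = 2·arctan(0.09564) ≈ 10.9267°.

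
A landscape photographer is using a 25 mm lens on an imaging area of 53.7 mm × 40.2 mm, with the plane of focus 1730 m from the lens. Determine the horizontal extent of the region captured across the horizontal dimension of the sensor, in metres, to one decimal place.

dₒ: 1730 m = 1.73e+06 mm.
Similar triangles through the lens centre give W/dₒ = w/dᵢ; with 1/f = 1/dₒ + 1/dᵢ this gives W = w·(dₒ − f)/f.
W = 53.7 mm × (1.73e+06 − 25) / 25 = 53.7 × 69199.0000 ≈ 3715986.300 mm = 3715.99 m.

3716.0 m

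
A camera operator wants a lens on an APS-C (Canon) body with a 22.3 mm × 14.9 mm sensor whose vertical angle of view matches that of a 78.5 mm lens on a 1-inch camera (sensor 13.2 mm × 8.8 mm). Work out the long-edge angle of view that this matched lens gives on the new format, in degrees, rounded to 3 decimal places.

Equal vertical AOV ⇒ f₂ = f₁ · 14.9/8.8 = 78.5 × 1.69318 ≈ 132.9148 mm.
Long-edge AOV on the new format = 2·arctan(22.3 / (2 × 132.9148)) = 2·arctan(0.08389) ≈ 9.5904°.

9.590°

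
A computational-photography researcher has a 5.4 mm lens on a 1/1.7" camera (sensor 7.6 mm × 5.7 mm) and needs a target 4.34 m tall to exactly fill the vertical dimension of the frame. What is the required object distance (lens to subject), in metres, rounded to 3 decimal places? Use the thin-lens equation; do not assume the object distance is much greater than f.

W: 4.34 m = 4340 mm.
Magnification m = h/W = dᵢ/dₒ; combined with 1/f = 1/dₒ + 1/dᵢ this gives dₒ = f·(1 + W/h).
dₒ = 5.4 mm × (1 + 4340/5.7) = 5.4 × 762.4035 ≈ 4116.979 mm = 4.11698 m.

4.117 m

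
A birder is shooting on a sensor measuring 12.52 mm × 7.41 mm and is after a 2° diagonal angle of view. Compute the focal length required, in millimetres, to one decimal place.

Sensor diagonal = √(12.52² + 7.41²) = √211.6585 ≈ 14.5485 mm.
From α = 2·arctan(d/2f) we get f = d / (2·tan(α/2)).
With d = 14.5485 mm and α/2 = 1°, tan(α/2) ≈ 0.01746, so f ≈ 14.5485 / 0.03491 ≈ 416.7412 mm.

416.7 mm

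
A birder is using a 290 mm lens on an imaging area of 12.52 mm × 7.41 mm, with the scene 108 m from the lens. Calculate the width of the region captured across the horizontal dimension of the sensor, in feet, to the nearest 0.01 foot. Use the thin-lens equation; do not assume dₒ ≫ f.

dₒ: 108 m = 108000 mm.
Similar triangles through the lens centre give W/dₒ = w/dᵢ; with 1/f = 1/dₒ + 1/dᵢ this gives W = w·(dₒ − f)/f.
W = 12.52 mm × (108000 − 290) / 290 = 12.52 × 371.4138 ≈ 4650.101 mm = 4650.101/304.8 ft = 15.2562 ft.

15.26 ft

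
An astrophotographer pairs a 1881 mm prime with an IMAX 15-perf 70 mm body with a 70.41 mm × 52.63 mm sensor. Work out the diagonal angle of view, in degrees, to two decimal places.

2.68°

Sensor diagonal = √(70.41² + 52.63²) = √7727.4850 ≈ 87.9061 mm.
Angle of view α = 2·arctan(d/2f) with d = 87.9061 mm and f = 1881 mm.
d/2f = 0.02337; arctan(0.02337) ≈ 1.3386°, so α ≈ 2.6772°.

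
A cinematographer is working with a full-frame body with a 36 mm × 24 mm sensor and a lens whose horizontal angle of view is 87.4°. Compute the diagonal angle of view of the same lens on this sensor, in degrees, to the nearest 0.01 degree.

From the horizontal AOV: f = 36 / (2·tan(43.7°)) = 36 / 1.91124 ≈ 18.8359 mm.
Sensor diagonal = √(36² + 24²) = √1872.0000 ≈ 43.2666 mm.
Diagonal AOV = 2·arctan(43.2666 / (2 × 18.8359)) = 2·arctan(1.14851) ≈ 97.9084°.

97.91°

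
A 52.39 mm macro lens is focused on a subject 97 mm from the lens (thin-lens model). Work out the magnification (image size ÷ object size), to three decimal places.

1.174×

Thin lens: 1/f = 1/dₒ + 1/dᵢ → 1/dᵢ = 1/52.39 − 1/97 = 0.0087783 mm⁻¹, so dᵢ ≈ 113.9168 mm.
Magnification m = dᵢ/dₒ = 113.9168/97 ≈ 1.17440.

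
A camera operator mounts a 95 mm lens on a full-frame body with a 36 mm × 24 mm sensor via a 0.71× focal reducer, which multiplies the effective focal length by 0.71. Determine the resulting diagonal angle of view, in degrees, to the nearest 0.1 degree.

35.6°

Effective focal length f = 95 × 0.71 = 67.45 mm.
Sensor diagonal = √(36² + 24²) = √1872.0000 ≈ 43.2666 mm.
α = 2·arctan(43.267 / (2 × 67.45)) = 2·arctan(0.32073) ≈ 35.5653°.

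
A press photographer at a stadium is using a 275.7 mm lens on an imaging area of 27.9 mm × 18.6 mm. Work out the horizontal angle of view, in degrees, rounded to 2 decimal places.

5.79°

Angle of view α = 2·arctan(w/2f) with w = 27.9 mm and f = 275.7 mm.
w/2f = 0.05060; arctan(0.05060) ≈ 2.8966°, so α ≈ 5.7932°.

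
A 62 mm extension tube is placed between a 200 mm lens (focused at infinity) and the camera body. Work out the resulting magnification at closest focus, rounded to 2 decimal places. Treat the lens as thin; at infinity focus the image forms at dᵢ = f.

The tube moves the image plane from f to f + e, so dᵢ = 200 + 62 = 262 mm. Focus is achieved when 1/f = 1/dₒ + 1/dᵢ, giving dₒ = 1/(1/f − 1/(f+e)).
Magnification m = dᵢ/dₒ = (f+e)·(1/f − 1/(f+e)) = e/f = 62/200 ≈ 0.3100.

0.31×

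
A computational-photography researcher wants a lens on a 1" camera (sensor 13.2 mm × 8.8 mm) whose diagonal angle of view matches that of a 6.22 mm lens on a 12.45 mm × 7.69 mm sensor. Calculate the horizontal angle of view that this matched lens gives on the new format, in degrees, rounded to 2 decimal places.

Sensor diagonal = √(12.45² + 7.69²) = √214.1386 ≈ 14.6335 mm.
Sensor diagonal = √(13.2² + 8.8²) = √251.6800 ≈ 15.8644 mm.
Equal diagonal AOV ⇒ f₂ = f₁ · 15.8644/14.6335 = 6.22 × 1.08412 ≈ 6.7432 mm.
Horizontal AOV on the new format = 2·arctan(13.2 / (2 × 6.7432)) = 2·arctan(0.97876) ≈ 88.7701°.

88.77°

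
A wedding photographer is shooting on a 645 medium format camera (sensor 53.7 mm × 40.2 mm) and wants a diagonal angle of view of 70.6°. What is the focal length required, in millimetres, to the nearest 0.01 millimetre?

47.37 mm

Sensor diagonal = √(53.7² + 40.2²) = √4499.7300 ≈ 67.0800 mm.
From α = 2·arctan(d/2f) we get f = d / (2·tan(α/2)).
With d = 67.0800 mm and α/2 = 35.3°, tan(α/2) ≈ 0.70804, so f ≈ 67.0800 / 1.41608 ≈ 47.3703 mm.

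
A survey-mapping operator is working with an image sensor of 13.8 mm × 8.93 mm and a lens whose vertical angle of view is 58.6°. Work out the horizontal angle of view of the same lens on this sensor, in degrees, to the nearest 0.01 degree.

81.86°

From the vertical AOV: f = 8.93 / (2·tan(29.3°)) = 8.93 / 1.12235 ≈ 7.9565 mm.
Horizontal AOV = 2·arctan(13.8 / (2 × 7.9565)) = 2·arctan(0.86721) ≈ 81.8644°.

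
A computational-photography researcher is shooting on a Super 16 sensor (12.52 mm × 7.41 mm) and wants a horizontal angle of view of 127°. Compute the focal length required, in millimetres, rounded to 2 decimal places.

3.12 mm

From α = 2·arctan(w/2f) we get f = w / (2·tan(α/2)).
With w = 12.52 mm and α/2 = 63.5°, tan(α/2) ≈ 2.00569, so f ≈ 12.52 / 4.01138 ≈ 3.1211 mm.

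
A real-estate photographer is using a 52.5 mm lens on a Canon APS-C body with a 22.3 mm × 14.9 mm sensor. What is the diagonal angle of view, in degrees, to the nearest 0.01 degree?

28.66°

Sensor diagonal = √(22.3² + 14.9²) = √719.3000 ≈ 26.8198 mm.
Angle of view α = 2·arctan(d/2f) with d = 26.8198 mm and f = 52.5 mm.
d/2f = 0.25543; arctan(0.25543) ≈ 14.3285°, so α ≈ 28.6570°.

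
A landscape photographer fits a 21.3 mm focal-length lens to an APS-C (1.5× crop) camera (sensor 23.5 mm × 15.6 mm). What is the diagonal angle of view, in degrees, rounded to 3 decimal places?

Sensor diagonal = √(23.5² + 15.6²) = √795.6100 ≈ 28.2066 mm.
Angle of view α = 2·arctan(d/2f) with d = 28.2066 mm and f = 21.3 mm.
d/2f = 0.66213; arctan(0.66213) ≈ 33.5096°, so α ≈ 67.0191°.

67.019°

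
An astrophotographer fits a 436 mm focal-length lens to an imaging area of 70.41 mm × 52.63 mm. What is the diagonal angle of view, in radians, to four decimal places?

Sensor diagonal = √(70.41² + 52.63²) = √7727.4850 ≈ 87.9061 mm.
Angle of view α = 2·arctan(d/2f) with d = 87.9061 mm and f = 436 mm.
d/2f = 0.10081; arctan(0.10081) ≈ 0.1005 rad, so α ≈ 0.2009 rad.

0.2009 rad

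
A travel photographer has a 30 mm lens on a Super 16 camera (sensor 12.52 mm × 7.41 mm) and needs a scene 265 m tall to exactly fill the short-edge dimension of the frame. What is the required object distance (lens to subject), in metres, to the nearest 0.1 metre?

W: 265 m = 265000 mm.
Magnification m = h/W = dᵢ/dₒ; combined with 1/f = 1/dₒ + 1/dᵢ this gives dₒ = f·(1 + W/h).
dₒ = 30 mm × (1 + 265000/7.41) = 30 × 35763.4831 ≈ 1072904.494 mm = 1072.9 m.

1072.9 m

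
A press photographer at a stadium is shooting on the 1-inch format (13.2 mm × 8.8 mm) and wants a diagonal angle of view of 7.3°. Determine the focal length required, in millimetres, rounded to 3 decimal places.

Sensor diagonal = √(13.2² + 8.8²) = √251.6800 ≈ 15.8644 mm.
From α = 2·arctan(d/2f) we get f = d / (2·tan(α/2)).
With d = 15.8644 mm and α/2 = 3.65°, tan(α/2) ≈ 0.06379, so f ≈ 15.8644 / 0.12758 ≈ 124.3472 mm.

124.347 mm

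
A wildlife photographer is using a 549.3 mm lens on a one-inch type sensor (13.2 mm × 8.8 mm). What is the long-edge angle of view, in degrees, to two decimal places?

Angle of view α = 2·arctan(w/2f) with w = 13.2 mm and f = 549.3 mm.
w/2f = 0.01202; arctan(0.01202) ≈ 0.6884°, so α ≈ 1.3768°.

1.38°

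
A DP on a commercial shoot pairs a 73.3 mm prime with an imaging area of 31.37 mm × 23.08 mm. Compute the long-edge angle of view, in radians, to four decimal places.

Angle of view α = 2·arctan(w/2f) with w = 31.37 mm and f = 73.3 mm.
w/2f = 0.21398; arctan(0.21398) ≈ 0.2108 rad, so α ≈ 0.4216 rad.

0.4216 rad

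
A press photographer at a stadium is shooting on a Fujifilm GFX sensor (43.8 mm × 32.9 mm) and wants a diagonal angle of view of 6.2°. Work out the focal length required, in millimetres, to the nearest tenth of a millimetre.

505.7 mm

Sensor diagonal = √(43.8² + 32.9²) = √3000.8500 ≈ 54.7800 mm.
From α = 2·arctan(d/2f) we get f = d / (2·tan(α/2)).
With d = 54.7800 mm and α/2 = 3.1°, tan(α/2) ≈ 0.05416, so f ≈ 54.7800 / 0.10832 ≈ 505.7420 mm.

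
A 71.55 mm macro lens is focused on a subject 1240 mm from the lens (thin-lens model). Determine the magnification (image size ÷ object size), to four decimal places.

0.0612×

Thin lens: 1/f = 1/dₒ + 1/dᵢ → 1/dᵢ = 1/71.55 − 1/1240 = 0.0131698 mm⁻¹, so dᵢ ≈ 75.9314 mm.
Magnification m = dᵢ/dₒ = 75.9314/1240 ≈ 0.06123.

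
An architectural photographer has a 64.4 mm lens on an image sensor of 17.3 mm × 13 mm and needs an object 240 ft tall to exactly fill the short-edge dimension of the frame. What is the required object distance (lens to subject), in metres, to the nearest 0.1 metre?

362.4 m

W: 240 ft × 304.8 mm/ft = 73152.00 mm.
Magnification m = h/W = dᵢ/dₒ; combined with 1/f = 1/dₒ + 1/dᵢ this gives dₒ = f·(1 + W/h).
dₒ = 64.4 mm × (1 + 73152/13) = 64.4 × 5628.0767 ≈ 362448.142 mm = 362.448 m.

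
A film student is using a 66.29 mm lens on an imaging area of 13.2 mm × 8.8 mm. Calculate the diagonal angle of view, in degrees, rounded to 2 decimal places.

13.65°

Sensor diagonal = √(13.2² + 8.8²) = √251.6800 ≈ 15.8644 mm.
Angle of view α = 2·arctan(d/2f) with d = 15.8644 mm and f = 66.29 mm.
d/2f = 0.11966; arctan(0.11966) ≈ 6.8235°, so α ≈ 13.6471°.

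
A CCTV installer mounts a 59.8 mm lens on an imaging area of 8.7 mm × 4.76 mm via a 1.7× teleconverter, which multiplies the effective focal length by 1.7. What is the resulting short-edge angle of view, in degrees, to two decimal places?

Effective focal length f = 59.8 × 1.7 = 101.66 mm.
α = 2·arctan(4.76 / (2 × 101.66)) = 2·arctan(0.02341) ≈ 2.6823°.

2.68°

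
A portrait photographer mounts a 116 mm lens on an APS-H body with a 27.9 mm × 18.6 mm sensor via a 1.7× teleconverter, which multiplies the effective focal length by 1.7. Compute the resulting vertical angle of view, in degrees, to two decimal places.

Effective focal length f = 116 × 1.7 = 197.2 mm.
α = 2·arctan(18.6 / (2 × 197.2)) = 2·arctan(0.04716) ≈ 5.4002°.

5.40°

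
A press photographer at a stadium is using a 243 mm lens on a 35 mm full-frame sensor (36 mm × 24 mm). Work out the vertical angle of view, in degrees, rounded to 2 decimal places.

Angle of view α = 2·arctan(h/2f) with h = 24 mm and f = 243 mm.
h/2f = 0.04938; arctan(0.04938) ≈ 2.8271°, so α ≈ 5.6542°.

5.65°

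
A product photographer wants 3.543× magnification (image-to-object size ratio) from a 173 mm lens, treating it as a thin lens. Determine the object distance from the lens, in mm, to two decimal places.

With m = dᵢ/dₒ and 1/f = 1/dₒ + 1/dᵢ, substituting dᵢ = m·dₒ gives 1/f = (1 + 1/m)/dₒ, hence dₒ = f·(1 + 1/m).
dₒ = 173 × (1 + 1/3.543) = 173 × 1.28225 ≈ 221.829 mm.

221.83 mm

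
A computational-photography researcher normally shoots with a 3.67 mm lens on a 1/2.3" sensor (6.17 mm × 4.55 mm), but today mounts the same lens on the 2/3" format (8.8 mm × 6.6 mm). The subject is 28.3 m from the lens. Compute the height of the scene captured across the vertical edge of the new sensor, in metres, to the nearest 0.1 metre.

The focal length stays 3.67 mm; the relevant sensor dimension is now h = 6.6 mm. Object distance dₒ = 28.3 m = 28300 mm.
Thin-lens field height W = h·(dₒ − f)/f = 6.6 × (28300 − 3.67)/3.67 ≈ 50887.133 mm = 50.8871 m.

50.9 m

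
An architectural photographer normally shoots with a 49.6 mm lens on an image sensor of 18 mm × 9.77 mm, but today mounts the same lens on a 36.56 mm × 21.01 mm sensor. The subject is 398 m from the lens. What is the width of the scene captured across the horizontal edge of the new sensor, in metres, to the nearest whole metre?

293 m

The focal length stays 49.6 mm; the relevant sensor dimension is now w = 36.56 mm. Object distance dₒ = 398 m = 398000 mm.
Thin-lens field width W = w·(dₒ − f)/f = 36.56 × (398000 − 49.6)/49.6 ≈ 293327.956 mm = 293.328 m.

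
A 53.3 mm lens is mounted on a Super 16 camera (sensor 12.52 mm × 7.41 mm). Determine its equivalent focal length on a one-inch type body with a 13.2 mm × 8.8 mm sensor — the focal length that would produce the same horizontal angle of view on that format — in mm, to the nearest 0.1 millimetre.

56.2 mm

Equal angle of view means equal width/f ratio, so f₂ = f₁ · (width₂/width₁) = 53.3 × 13.2/12.52.
f₂ = 53.3 × 1.05431 ≈ 56.195 mm.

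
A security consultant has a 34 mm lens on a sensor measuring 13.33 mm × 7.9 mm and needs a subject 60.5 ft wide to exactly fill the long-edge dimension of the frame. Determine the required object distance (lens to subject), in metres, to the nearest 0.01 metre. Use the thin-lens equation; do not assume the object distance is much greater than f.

W: 60.5 ft × 304.8 mm/ft = 18440.40 mm.
Magnification m = w/W = dᵢ/dₒ; combined with 1/f = 1/dₒ + 1/dᵢ this gives dₒ = f·(1 + W/w).
dₒ = 34 mm × (1 + 18440.4/13.33) = 34 × 1384.3758 ≈ 47068.777 mm = 47.0688 m.

47.07 m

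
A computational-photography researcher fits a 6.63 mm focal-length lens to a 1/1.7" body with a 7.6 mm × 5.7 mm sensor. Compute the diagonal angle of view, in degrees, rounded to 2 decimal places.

71.24°

Sensor diagonal = √(7.6² + 5.7²) = √90.2500 ≈ 9.5000 mm.
Angle of view α = 2·arctan(d/2f) with d = 9.5000 mm and f = 6.63 mm.
d/2f = 0.71644; arctan(0.71644) ≈ 35.6193°, so α ≈ 71.2387°.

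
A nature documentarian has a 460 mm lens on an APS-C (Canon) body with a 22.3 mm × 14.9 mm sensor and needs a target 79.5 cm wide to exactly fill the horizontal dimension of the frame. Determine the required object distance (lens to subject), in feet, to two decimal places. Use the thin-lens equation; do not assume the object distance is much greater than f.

W: 79.5 cm = 795 mm.
Magnification m = w/W = dᵢ/dₒ; combined with 1/f = 1/dₒ + 1/dᵢ this gives dₒ = f·(1 + W/w).
dₒ = 460 mm × (1 + 795/22.3) = 460 × 36.6502 ≈ 16859.103 mm = 16859.103/304.8 ft = 55.312 ft.

55.31 ft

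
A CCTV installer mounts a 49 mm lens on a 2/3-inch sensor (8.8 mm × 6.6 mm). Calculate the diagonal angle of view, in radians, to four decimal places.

Sensor diagonal = √(8.8² + 6.6²) = √121.0000 ≈ 11.0000 mm.
Angle of view α = 2·arctan(d/2f) with d = 11.0000 mm and f = 49 mm.
d/2f = 0.11224; arctan(0.11224) ≈ 0.1118 rad, so α ≈ 0.2236 rad.

0.2236 rad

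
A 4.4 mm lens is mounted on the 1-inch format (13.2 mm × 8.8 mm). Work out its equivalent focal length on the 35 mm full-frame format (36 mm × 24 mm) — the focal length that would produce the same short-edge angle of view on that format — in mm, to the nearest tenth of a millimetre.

Equal angle of view means equal height/f ratio, so f₂ = f₁ · (height₂/height₁) = 4.4 × 24/8.8.
f₂ = 4.4 × 2.72727 ≈ 12.000 mm.

12.0 mm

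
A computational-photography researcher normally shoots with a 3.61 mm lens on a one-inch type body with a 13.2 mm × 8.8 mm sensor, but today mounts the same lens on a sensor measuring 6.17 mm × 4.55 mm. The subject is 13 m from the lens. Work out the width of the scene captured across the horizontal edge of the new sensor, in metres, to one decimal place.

The focal length stays 3.61 mm; the relevant sensor dimension is now w = 6.17 mm. Object distance dₒ = 13 m = 13000 mm.
Thin-lens field width W = w·(dₒ − f)/f = 6.17 × (13000 − 3.61)/3.61 ≈ 22212.667 mm = 22.2127 m.

22.2 m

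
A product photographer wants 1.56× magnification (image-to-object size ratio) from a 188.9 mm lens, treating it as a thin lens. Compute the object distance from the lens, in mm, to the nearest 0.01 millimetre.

With m = dᵢ/dₒ and 1/f = 1/dₒ + 1/dᵢ, substituting dᵢ = m·dₒ gives 1/f = (1 + 1/m)/dₒ, hence dₒ = f·(1 + 1/m).
dₒ = 188.9 × (1 + 1/1.56) = 188.9 × 1.64103 ≈ 309.990 mm.

309.99 mm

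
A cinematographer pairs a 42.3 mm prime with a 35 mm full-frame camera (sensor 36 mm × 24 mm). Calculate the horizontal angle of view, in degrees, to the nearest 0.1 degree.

Angle of view α = 2·arctan(w/2f) with w = 36 mm and f = 42.3 mm.
w/2f = 0.42553; arctan(0.42553) ≈ 23.0513°, so α ≈ 46.1026°.

46.1°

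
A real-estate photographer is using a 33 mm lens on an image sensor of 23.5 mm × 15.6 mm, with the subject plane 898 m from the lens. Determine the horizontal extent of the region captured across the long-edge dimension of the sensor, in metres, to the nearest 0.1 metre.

dₒ: 898 m = 898000 mm.
Similar triangles through the lens centre give W/dₒ = w/dᵢ; with 1/f = 1/dₒ + 1/dᵢ this gives W = w·(dₒ − f)/f.
W = 23.5 mm × (898000 − 33) / 33 = 23.5 × 27211.1212 ≈ 639461.348 mm = 639.461 m.

639.5 m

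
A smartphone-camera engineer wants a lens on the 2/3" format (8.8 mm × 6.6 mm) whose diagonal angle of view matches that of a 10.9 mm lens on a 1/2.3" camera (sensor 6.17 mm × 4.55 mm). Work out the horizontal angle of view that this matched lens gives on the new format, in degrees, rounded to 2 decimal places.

Sensor diagonal = √(6.17² + 4.55²) = √58.7714 ≈ 7.6663 mm.
Sensor diagonal = √(8.8² + 6.6²) = √121.0000 ≈ 11.0000 mm.
Equal diagonal AOV ⇒ f₂ = f₁ · 11.0000/7.6663 = 10.9 × 1.43486 ≈ 15.6400 mm.
Horizontal AOV on the new format = 2·arctan(8.8 / (2 × 15.6400)) = 2·arctan(0.28133) ≈ 31.4258°.

31.43°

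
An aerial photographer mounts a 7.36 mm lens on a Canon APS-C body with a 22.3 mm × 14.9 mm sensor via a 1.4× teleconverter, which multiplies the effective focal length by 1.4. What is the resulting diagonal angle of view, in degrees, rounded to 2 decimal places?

104.92°

Effective focal length f = 7.36 × 1.4 = 10.304 mm.
Sensor diagonal = √(22.3² + 14.9²) = √719.3000 ≈ 26.8198 mm.
α = 2·arctan(26.820 / (2 × 10.304)) = 2·arctan(1.30143) ≈ 104.9235°.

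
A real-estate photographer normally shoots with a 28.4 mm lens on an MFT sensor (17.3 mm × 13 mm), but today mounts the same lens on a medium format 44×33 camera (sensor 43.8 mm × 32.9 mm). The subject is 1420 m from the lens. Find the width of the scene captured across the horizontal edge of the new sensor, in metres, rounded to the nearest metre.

2190 m

The focal length stays 28.4 mm; the relevant sensor dimension is now w = 43.8 mm. Object distance dₒ = 1420 m = 1.42e+06 mm.
Thin-lens field width W = w·(dₒ − f)/f = 43.8 × (1.42e+06 − 28.4)/28.4 ≈ 2189956.200 mm = 2189.96 m.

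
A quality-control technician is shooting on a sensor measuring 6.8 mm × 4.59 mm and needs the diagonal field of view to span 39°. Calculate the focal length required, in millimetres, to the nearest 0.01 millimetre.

Sensor diagonal = √(6.8² + 4.59²) = √67.3081 ≈ 8.2042 mm.
From α = 2·arctan(d/2f) we get f = d / (2·tan(α/2)).
With d = 8.2042 mm and α/2 = 19.5°, tan(α/2) ≈ 0.35412, so f ≈ 8.2042 / 0.70824 ≈ 11.5839 mm.

11.58 mm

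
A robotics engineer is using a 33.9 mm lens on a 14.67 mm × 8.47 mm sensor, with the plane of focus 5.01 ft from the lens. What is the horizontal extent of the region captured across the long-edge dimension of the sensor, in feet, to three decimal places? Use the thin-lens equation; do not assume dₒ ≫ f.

dₒ: 5.01 ft × 304.8 mm/ft = 1527.05 mm.
Similar triangles through the lens centre give W/dₒ = w/dᵢ; with 1/f = 1/dₒ + 1/dᵢ this gives W = w·(dₒ − f)/f.
W = 14.67 mm × (1527.05 − 33.9) / 33.9 = 14.67 × 44.0457 ≈ 646.150 mm = 646.150/304.8 ft = 2.11991 ft.

2.120 ft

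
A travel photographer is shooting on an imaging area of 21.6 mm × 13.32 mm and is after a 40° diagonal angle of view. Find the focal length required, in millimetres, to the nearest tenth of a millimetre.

Sensor diagonal = √(21.6² + 13.32²) = √643.9824 ≈ 25.3768 mm.
From α = 2·arctan(d/2f) we get f = d / (2·tan(α/2)).
With d = 25.3768 mm and α/2 = 20°, tan(α/2) ≈ 0.36397, so f ≈ 25.3768 / 0.72794 ≈ 34.8611 mm.

34.9 mm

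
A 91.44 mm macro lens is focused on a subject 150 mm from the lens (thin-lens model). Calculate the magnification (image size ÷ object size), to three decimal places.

Thin lens: 1/f = 1/dₒ + 1/dᵢ → 1/dᵢ = 1/91.44 − 1/150 = 0.0042695 mm⁻¹, so dᵢ ≈ 234.2213 mm.
Magnification m = dᵢ/dₒ = 234.2213/150 ≈ 1.56148.

1.561×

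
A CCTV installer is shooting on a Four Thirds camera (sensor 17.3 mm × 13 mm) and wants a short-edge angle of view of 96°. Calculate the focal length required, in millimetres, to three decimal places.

5.853 mm

From α = 2·arctan(h/2f) we get f = h / (2·tan(α/2)).
With h = 13 mm and α/2 = 48°, tan(α/2) ≈ 1.11061, so f ≈ 13 / 2.22123 ≈ 5.8526 mm.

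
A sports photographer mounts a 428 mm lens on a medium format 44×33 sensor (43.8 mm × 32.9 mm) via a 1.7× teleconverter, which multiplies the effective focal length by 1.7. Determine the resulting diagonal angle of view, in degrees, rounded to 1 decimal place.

4.3°

Effective focal length f = 428 × 1.7 = 727.6 mm.
Sensor diagonal = √(43.8² + 32.9²) = √3000.8500 ≈ 54.7800 mm.
α = 2·arctan(54.780 / (2 × 727.6)) = 2·arctan(0.03764) ≈ 4.3117°.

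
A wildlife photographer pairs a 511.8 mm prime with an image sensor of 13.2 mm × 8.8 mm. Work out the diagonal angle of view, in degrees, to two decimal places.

1.78°

Sensor diagonal = √(13.2² + 8.8²) = √251.6800 ≈ 15.8644 mm.
Angle of view α = 2·arctan(d/2f) with d = 15.8644 mm and f = 511.8 mm.
d/2f = 0.01550; arctan(0.01550) ≈ 0.8879°, so α ≈ 1.7759°.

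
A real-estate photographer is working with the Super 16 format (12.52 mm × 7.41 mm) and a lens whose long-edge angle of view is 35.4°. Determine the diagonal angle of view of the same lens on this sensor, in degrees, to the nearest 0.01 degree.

40.69°

From the long-edge AOV: f = 12.52 / (2·tan(17.7°)) = 12.52 / 0.63828 ≈ 19.6152 mm.
Sensor diagonal = √(12.52² + 7.41²) = √211.6585 ≈ 14.5485 mm.
Diagonal AOV = 2·arctan(14.5485 / (2 × 19.6152)) = 2·arctan(0.37085) ≈ 40.6944°.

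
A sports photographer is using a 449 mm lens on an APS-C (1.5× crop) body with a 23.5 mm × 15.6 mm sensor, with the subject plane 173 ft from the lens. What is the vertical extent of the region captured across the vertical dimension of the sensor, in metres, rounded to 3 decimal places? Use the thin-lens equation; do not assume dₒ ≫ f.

1.816 m

dₒ: 173 ft × 304.8 mm/ft = 52730.40 mm.
Similar triangles through the lens centre give W/dₒ = h/dᵢ; with 1/f = 1/dₒ + 1/dᵢ this gives W = h·(dₒ − f)/f.
W = 15.6 mm × (52730.4 − 449) / 449 = 15.6 × 116.4396 ≈ 1816.458 mm = 1.81646 m.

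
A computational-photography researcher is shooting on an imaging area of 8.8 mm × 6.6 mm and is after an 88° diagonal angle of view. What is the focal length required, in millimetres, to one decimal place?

5.7 mm

Sensor diagonal = √(8.8² + 6.6²) = √121.0000 ≈ 11.0000 mm.
From α = 2·arctan(d/2f) we get f = d / (2·tan(α/2)).
With d = 11.0000 mm and α/2 = 44°, tan(α/2) ≈ 0.96569, so f ≈ 11.0000 / 1.93138 ≈ 5.6954 mm.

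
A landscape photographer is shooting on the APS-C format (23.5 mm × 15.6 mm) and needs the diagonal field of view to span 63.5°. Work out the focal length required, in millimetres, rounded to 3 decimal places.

22.791 mm

Sensor diagonal = √(23.5² + 15.6²) = √795.6100 ≈ 28.2066 mm.
From α = 2·arctan(d/2f) we get f = d / (2·tan(α/2)).
With d = 28.2066 mm and α/2 = 31.75°, tan(α/2) ≈ 0.61882, so f ≈ 28.2066 / 1.23764 ≈ 22.7906 mm.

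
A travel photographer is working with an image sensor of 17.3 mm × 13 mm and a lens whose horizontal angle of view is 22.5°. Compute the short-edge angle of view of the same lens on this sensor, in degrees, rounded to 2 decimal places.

17.00°

From the horizontal AOV: f = 17.3 / (2·tan(11.25°)) = 17.3 / 0.39782 ≈ 43.4865 mm.
Short-edge AOV = 2·arctan(13 / (2 × 43.4865)) = 2·arctan(0.14947) ≈ 17.0023°.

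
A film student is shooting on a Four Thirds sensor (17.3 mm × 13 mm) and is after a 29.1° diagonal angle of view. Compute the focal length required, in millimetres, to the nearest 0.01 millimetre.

Sensor diagonal = √(17.3² + 13²) = √468.2900 ≈ 21.6400 mm.
From α = 2·arctan(d/2f) we get f = d / (2·tan(α/2)).
With d = 21.6400 mm and α/2 = 14.55°, tan(α/2) ≈ 0.25955, so f ≈ 21.6400 / 0.51910 ≈ 41.6877 mm.

41.69 mm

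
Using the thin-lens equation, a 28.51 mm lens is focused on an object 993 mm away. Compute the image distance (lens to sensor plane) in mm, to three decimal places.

1/dᵢ = 1/f − 1/dₒ = 1/28.51 − 1/993 = 0.0340684 mm⁻¹.
dᵢ = 1/0.0340684 ≈ 29.3527 mm.

29.353 mm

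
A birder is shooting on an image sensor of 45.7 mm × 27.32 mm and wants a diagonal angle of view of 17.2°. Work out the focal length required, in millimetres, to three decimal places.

Sensor diagonal = √(45.7² + 27.32²) = √2834.8724 ≈ 53.2435 mm.
From α = 2·arctan(d/2f) we get f = d / (2·tan(α/2)).
With d = 53.2435 mm and α/2 = 8.6°, tan(α/2) ≈ 0.15124, so f ≈ 53.2435 / 0.30247 ≈ 176.0282 mm.

176.028 mm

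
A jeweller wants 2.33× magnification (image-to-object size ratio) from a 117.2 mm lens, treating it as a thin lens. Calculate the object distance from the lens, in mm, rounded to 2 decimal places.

With m = dᵢ/dₒ and 1/f = 1/dₒ + 1/dᵢ, substituting dᵢ = m·dₒ gives 1/f = (1 + 1/m)/dₒ, hence dₒ = f·(1 + 1/m).
dₒ = 117.2 × (1 + 1/2.33) = 117.2 × 1.42918 ≈ 167.500 mm.

167.50 mm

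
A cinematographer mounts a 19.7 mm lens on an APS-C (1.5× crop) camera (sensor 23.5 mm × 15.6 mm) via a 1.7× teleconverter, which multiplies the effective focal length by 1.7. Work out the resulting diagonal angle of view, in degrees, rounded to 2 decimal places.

Effective focal length f = 19.7 × 1.7 = 33.49 mm.
Sensor diagonal = √(23.5² + 15.6²) = √795.6100 ≈ 28.2066 mm.
α = 2·arctan(28.207 / (2 × 33.49)) = 2·arctan(0.42112) ≈ 45.6738°.

45.67°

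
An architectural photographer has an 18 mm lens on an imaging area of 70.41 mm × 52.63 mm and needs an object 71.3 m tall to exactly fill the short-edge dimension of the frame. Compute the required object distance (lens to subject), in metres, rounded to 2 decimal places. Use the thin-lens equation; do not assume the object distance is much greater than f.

24.40 m

W: 71.3 m = 71300 mm.
Magnification m = h/W = dᵢ/dₒ; combined with 1/f = 1/dₒ + 1/dᵢ this gives dₒ = f·(1 + W/h).
dₒ = 18 mm × (1 + 71300/52.63) = 18 × 1355.7406 ≈ 24403.332 mm = 24.4033 m.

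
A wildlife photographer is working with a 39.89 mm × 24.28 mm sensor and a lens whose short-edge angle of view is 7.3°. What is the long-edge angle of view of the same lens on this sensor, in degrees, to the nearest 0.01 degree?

11.97°

From the short-edge AOV: f = 24.28 / (2·tan(3.65°)) = 24.28 / 0.12758 ≈ 190.3095 mm.
Long-edge AOV = 2·arctan(39.89 / (2 × 190.3095)) = 2·arctan(0.10480) ≈ 11.9659°.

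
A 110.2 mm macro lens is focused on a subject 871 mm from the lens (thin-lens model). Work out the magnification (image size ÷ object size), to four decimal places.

0.1448×

Thin lens: 1/f = 1/dₒ + 1/dᵢ → 1/dᵢ = 1/110.2 − 1/871 = 0.0079263 mm⁻¹, so dᵢ ≈ 126.1622 mm.
Magnification m = dᵢ/dₒ = 126.1622/871 ≈ 0.14485.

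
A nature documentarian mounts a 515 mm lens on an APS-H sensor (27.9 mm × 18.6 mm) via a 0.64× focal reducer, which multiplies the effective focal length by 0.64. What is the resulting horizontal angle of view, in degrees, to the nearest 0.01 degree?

4.85°

Effective focal length f = 515 × 0.64 = 329.6 mm.
α = 2·arctan(27.9 / (2 × 329.6)) = 2·arctan(0.04232) ≈ 4.8471°.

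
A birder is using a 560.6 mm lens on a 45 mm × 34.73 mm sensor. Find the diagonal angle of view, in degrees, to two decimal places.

Sensor diagonal = √(45² + 34.73²) = √3231.1729 ≈ 56.8434 mm.
Angle of view α = 2·arctan(d/2f) with d = 56.8434 mm and f = 560.6 mm.
d/2f = 0.05070; arctan(0.05070) ≈ 2.9023°, so α ≈ 5.8047°.

5.80°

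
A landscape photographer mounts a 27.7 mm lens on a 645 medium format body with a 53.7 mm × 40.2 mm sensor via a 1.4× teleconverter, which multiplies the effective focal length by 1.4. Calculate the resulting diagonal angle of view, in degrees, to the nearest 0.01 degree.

81.71°

Effective focal length f = 27.7 × 1.4 = 38.78 mm.
Sensor diagonal = √(53.7² + 40.2²) = √4499.7300 ≈ 67.0800 mm.
α = 2·arctan(67.080 / (2 × 38.78)) = 2·arctan(0.86488) ≈ 81.7117°.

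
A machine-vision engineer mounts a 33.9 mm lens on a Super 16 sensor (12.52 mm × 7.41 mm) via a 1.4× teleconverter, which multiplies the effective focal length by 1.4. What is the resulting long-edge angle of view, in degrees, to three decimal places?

15.028°

Effective focal length f = 33.9 × 1.4 = 47.46 mm.
α = 2·arctan(12.52 / (2 × 47.46)) = 2·arctan(0.13190) ≈ 15.0279°.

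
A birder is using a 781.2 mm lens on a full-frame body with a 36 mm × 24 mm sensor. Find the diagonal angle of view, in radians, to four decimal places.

Sensor diagonal = √(36² + 24²) = √1872.0000 ≈ 43.2666 mm.
Angle of view α = 2·arctan(d/2f) with d = 43.2666 mm and f = 781.2 mm.
d/2f = 0.02769; arctan(0.02769) ≈ 0.0277 rad, so α ≈ 0.0554 rad.

0.0554 rad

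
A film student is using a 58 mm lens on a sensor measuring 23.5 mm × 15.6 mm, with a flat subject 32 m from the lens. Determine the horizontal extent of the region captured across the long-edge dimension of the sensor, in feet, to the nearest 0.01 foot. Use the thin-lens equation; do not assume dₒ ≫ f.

42.46 ft

dₒ: 32 m = 32000 mm.
Similar triangles through the lens centre give W/dₒ = w/dᵢ; with 1/f = 1/dₒ + 1/dᵢ this gives W = w·(dₒ − f)/f.
W = 23.5 mm × (32000 − 58) / 58 = 23.5 × 550.7241 ≈ 12942.017 mm = 12942.017/304.8 ft = 42.4607 ft.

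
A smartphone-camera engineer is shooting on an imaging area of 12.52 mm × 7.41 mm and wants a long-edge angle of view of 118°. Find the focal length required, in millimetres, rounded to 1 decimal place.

3.8 mm

From α = 2·arctan(w/2f) we get f = w / (2·tan(α/2)).
With w = 12.52 mm and α/2 = 59°, tan(α/2) ≈ 1.66428, so f ≈ 12.52 / 3.32856 ≈ 3.7614 mm.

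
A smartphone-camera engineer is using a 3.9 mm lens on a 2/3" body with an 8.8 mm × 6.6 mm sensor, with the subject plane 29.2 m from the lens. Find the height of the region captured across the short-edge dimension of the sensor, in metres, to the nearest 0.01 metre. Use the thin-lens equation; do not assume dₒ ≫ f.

dₒ: 29.2 m = 29200 mm.
Similar triangles through the lens centre give W/dₒ = h/dᵢ; with 1/f = 1/dₒ + 1/dᵢ this gives W = h·(dₒ − f)/f.
W = 6.6 mm × (29200 − 3.9) / 3.9 = 6.6 × 7486.1795 ≈ 49408.785 mm = 49.4088 m.

49.41 m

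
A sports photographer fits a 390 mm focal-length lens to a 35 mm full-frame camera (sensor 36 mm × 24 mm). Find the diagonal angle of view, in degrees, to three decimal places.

Sensor diagonal = √(36² + 24²) = √1872.0000 ≈ 43.2666 mm.
Angle of view α = 2·arctan(d/2f) with d = 43.2666 mm and f = 390 mm.
d/2f = 0.05547; arctan(0.05547) ≈ 3.1749°, so α ≈ 6.3499°.

6.350°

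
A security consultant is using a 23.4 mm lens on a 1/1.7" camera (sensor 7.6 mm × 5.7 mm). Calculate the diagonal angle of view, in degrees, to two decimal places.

Sensor diagonal = √(7.6² + 5.7²) = √90.2500 ≈ 9.5000 mm.
Angle of view α = 2·arctan(d/2f) with d = 9.5000 mm and f = 23.4 mm.
d/2f = 0.20299; arctan(0.20299) ≈ 11.4746°, so α ≈ 22.9493°.

22.95°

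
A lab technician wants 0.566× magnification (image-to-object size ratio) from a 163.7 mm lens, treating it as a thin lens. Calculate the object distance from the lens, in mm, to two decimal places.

With m = dᵢ/dₒ and 1/f = 1/dₒ + 1/dᵢ, substituting dᵢ = m·dₒ gives 1/f = (1 + 1/m)/dₒ, hence dₒ = f·(1 + 1/m).
dₒ = 163.7 × (1 + 1/0.566) = 163.7 × 2.76678 ≈ 452.923 mm.

452.92 mm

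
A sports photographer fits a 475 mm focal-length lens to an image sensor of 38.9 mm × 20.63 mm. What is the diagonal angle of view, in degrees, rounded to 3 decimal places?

Sensor diagonal = √(38.9² + 20.63²) = √1938.8069 ≈ 44.0319 mm.
Angle of view α = 2·arctan(d/2f) with d = 44.0319 mm and f = 475 mm.
d/2f = 0.04635; arctan(0.04635) ≈ 2.6537°, so α ≈ 5.3074°.

5.307°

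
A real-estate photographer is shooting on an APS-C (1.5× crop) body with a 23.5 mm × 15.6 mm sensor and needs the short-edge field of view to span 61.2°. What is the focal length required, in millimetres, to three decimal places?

From α = 2·arctan(h/2f) we get f = h / (2·tan(α/2)).
With h = 15.6 mm and α/2 = 30.6°, tan(α/2) ≈ 0.59140, so f ≈ 15.6 / 1.18280 ≈ 13.1891 mm.

13.189 mm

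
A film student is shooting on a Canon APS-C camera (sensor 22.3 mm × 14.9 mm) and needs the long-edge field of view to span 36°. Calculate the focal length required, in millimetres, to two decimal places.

From α = 2·arctan(w/2f) we get f = w / (2·tan(α/2)).
With w = 22.3 mm and α/2 = 18°, tan(α/2) ≈ 0.32492, so f ≈ 22.3 / 0.64984 ≈ 34.3162 mm.

34.32 mm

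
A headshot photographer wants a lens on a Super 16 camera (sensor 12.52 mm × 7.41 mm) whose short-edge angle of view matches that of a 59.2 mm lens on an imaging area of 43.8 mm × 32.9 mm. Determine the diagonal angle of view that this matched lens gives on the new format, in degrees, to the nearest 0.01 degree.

57.23°

Equal short-edge AOV ⇒ f₂ = f₁ · 7.41/32.9 = 59.2 × 0.22523 ≈ 13.3335 mm.
Sensor diagonal = √(12.52² + 7.41²) = √211.6585 ≈ 14.5485 mm.
Diagonal AOV on the new format = 2·arctan(14.5485 / (2 × 13.3335)) = 2·arctan(0.54556) ≈ 57.2304°.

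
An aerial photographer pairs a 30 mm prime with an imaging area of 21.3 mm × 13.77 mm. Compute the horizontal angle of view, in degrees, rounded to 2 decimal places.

39.09°

Angle of view α = 2·arctan(w/2f) with w = 21.3 mm and f = 30 mm.
w/2f = 0.35500; arctan(0.35500) ≈ 19.5449°, so α ≈ 39.0897°.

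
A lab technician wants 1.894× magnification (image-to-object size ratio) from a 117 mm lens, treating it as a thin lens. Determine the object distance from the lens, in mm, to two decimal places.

178.77 mm

With m = dᵢ/dₒ and 1/f = 1/dₒ + 1/dᵢ, substituting dᵢ = m·dₒ gives 1/f = (1 + 1/m)/dₒ, hence dₒ = f·(1 + 1/m).
dₒ = 117 × (1 + 1/1.894) = 117 × 1.52798 ≈ 178.774 mm.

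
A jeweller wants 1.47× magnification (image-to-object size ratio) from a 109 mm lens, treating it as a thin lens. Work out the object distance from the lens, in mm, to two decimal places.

With m = dᵢ/dₒ and 1/f = 1/dₒ + 1/dᵢ, substituting dᵢ = m·dₒ gives 1/f = (1 + 1/m)/dₒ, hence dₒ = f·(1 + 1/m).
dₒ = 109 × (1 + 1/1.47) = 109 × 1.68027 ≈ 183.150 mm.

183.15 mm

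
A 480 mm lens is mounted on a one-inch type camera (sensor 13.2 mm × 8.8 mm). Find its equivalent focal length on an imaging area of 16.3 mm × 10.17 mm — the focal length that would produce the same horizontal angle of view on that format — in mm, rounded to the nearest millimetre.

Equal angle of view means equal width/f ratio, so f₂ = f₁ · (width₂/width₁) = 480 × 16.3/13.2.
f₂ = 480 × 1.23485 ≈ 592.727 mm.

593 mm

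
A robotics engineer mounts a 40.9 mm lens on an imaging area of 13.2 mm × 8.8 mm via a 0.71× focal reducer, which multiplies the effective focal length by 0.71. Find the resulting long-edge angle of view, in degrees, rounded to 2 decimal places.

25.61°

Effective focal length f = 40.9 × 0.71 = 29.039 mm.
α = 2·arctan(13.2 / (2 × 29.039)) = 2·arctan(0.22728) ≈ 25.6094°.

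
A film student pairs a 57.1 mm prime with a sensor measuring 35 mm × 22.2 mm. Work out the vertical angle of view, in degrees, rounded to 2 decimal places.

22.00°

Angle of view α = 2·arctan(h/2f) with h = 22.2 mm and f = 57.1 mm.
h/2f = 0.19440; arctan(0.19440) ≈ 11.0009°, so α ≈ 22.0017°.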